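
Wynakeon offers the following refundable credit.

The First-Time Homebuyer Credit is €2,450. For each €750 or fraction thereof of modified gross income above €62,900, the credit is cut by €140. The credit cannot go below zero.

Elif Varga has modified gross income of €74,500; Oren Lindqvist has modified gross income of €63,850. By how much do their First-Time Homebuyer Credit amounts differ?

Elif (€74,500): First-Time Homebuyer Credit: income exceeds €62,900 by €11,600, which is 16 full-or-partial €750 increments; reduction = 16 × €140 = €2,240, leaving €210.
Oren (€63,850): First-Time Homebuyer Credit: income exceeds €62,900 by €950, which is 2 full-or-partial €750 increments; reduction = 2 × €140 = €280, leaving €2,170.
Difference: |€210 − €2,170| = €1,960.

€1,960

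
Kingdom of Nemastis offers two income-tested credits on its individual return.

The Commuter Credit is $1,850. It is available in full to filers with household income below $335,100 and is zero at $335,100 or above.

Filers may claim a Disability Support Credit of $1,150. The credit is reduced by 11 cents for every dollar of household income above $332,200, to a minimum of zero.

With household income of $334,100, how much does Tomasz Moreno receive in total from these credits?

$2,791

Commuter Credit: $334,100 is below the $335,100 cutoff, so the full $1,850 applies.
Disability Support Credit: 11% of the $1,900 excess over $332,200 is $209; credit = $1,150 − $209 = $941.
Total: $1,850 + $941 = $2,791.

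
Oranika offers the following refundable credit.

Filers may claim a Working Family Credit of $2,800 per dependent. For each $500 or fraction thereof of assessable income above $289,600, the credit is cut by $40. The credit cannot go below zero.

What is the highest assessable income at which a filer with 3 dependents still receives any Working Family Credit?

Full credit = 3 × $2,800 = $8,400.
After 209 increments the reduction is 209 × $40 = $8,360, leaving $40; one more increment wipes it out. Increment 209 ends at excess 209 × $500 = $104,500, so the highest qualifying income is $289,600 + $104,500 = $394,100.

$394,100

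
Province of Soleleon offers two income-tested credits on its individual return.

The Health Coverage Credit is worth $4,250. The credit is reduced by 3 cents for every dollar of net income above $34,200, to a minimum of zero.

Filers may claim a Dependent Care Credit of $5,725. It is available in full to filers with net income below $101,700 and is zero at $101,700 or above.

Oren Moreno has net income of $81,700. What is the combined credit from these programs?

Health Coverage Credit: 3% of the $47,500 excess over $34,200 is $1,425; credit = $4,250 − $1,425 = $2,825.
Dependent Care Credit: $81,700 is below the $101,700 cutoff, so the full $5,725 applies.
Total: $2,825 + $5,725 = $8,550.

$8,550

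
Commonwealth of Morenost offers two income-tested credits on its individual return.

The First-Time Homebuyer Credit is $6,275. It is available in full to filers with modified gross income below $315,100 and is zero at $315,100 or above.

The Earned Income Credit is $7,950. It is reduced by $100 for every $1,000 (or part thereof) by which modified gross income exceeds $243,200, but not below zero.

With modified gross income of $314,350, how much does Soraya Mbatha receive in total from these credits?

First-Time Homebuyer Credit: $314,350 is below the $315,100 cutoff, so the full $6,275 applies.
Earned Income Credit: income exceeds $243,200 by $71,150, which is 72 full-or-partial $1,000 increments; reduction = 72 × $100 = $7,200, leaving $750.
Total: $6,275 + $750 = $7,025.

$7,025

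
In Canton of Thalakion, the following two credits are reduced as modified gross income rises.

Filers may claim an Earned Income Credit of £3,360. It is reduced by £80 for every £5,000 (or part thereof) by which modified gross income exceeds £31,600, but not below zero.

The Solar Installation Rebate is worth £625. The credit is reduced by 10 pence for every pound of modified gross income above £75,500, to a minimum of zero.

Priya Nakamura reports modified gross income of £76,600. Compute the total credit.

Earned Income Credit: income exceeds £31,600 by £45,000, which is 9 full-or-partial £5,000 increments; reduction = 9 × £80 = £720, leaving £2,640.
Solar Installation Rebate: 10% of the £1,100 excess over £75,500 is £110; credit = £625 − £110 = £515.
Total: £2,640 + £515 = £3,155.

£3,155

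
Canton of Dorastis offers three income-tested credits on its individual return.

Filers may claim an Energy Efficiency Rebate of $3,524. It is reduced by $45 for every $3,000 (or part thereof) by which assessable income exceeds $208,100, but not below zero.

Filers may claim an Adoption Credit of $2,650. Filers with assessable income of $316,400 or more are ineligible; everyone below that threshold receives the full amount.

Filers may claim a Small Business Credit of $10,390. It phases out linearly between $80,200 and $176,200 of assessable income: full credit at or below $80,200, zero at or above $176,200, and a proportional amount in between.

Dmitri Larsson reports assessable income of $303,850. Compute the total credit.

$4,734

Energy Efficiency Rebate: income exceeds $208,100 by $95,750, which is 32 full-or-partial $3,000 increments; reduction = 32 × $45 = $1,440, leaving $2,084.
Adoption Credit: $303,850 is below the $316,400 cutoff, so the full $2,650 applies.
Small Business Credit: $303,850 is at or above $176,200, so the credit is $0.
Total: $2,084 + $2,650 + $0 = $4,734.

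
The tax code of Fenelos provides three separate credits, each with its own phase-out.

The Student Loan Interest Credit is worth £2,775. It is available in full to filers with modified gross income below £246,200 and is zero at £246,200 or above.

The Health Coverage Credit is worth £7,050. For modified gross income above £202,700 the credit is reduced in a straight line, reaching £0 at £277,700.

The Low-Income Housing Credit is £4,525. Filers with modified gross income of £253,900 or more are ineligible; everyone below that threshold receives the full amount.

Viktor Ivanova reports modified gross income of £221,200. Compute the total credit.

£12,611

Student Loan Interest Credit: £221,200 is below the £246,200 cutoff, so the full £2,775 applies.
Health Coverage Credit: £221,200 is £18,500 into a £75,000 phase-out range, leaving 56,500/75,000 of the credit: £7,050 × 56,500/75,000 = £5,311.
Low-Income Housing Credit: £221,200 is below the £253,900 cutoff, so the full £4,525 applies.
Total: £2,775 + £5,311 + £4,525 = £12,611.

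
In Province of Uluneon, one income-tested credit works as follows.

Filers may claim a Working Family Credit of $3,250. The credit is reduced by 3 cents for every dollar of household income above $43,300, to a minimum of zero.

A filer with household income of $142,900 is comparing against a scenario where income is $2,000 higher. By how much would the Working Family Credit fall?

$60

At $142,900 — 3% of the $99,600 excess over $43,300 is $2,988; credit = $3,250 − $2,988 = $262.
At $144,900 — 3% of the $101,600 excess over $43,300 is $3,048; credit = $3,250 − $3,048 = $202.
Lost: $262 − $202 = $60.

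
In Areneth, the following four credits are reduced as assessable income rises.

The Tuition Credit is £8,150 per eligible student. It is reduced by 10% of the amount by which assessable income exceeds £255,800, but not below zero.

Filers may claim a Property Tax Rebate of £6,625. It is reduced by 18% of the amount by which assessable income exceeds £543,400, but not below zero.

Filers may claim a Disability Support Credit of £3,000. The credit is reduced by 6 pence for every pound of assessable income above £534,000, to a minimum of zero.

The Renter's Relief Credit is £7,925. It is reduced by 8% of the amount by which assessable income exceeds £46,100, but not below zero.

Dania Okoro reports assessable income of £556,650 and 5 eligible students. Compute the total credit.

Tuition Credit: base = 5 × £8,150 = £40,750. 10% of the £300,850 excess over £255,800 is £30,085; credit = £40,750 − £30,085 = £10,665.
Property Tax Rebate: 18% of the £13,250 excess over £543,400 is £2,385; credit = £6,625 − £2,385 = £4,240.
Disability Support Credit: 6% of the £22,650 excess over £534,000 is £1,359; credit = £3,000 − £1,359 = £1,641.
Renter's Relief Credit: 8% of the £510,550 excess over £46,100 is £40,844 ≥ base, so the credit is £0.
Total: £10,665 + £4,240 + £1,641 + £0 = £16,546.

£16,546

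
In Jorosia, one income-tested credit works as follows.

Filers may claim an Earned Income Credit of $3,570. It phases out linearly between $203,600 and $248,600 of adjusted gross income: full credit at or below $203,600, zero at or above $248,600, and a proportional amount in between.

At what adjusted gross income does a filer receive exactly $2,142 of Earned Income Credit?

$2,142 is 2,142/3,570 of the full $3,570, so 1,428/3,570 of the $45,000 range has been used: income = $203,600 + $45,000 × 1,428/3,570 = $221,600.

$221,600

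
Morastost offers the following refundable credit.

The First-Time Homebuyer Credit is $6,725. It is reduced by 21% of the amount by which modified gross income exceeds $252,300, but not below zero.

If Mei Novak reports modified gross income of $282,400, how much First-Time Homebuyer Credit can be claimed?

$404

First-Time Homebuyer Credit: 21% of the $30,100 excess over $252,300 is $6,321; credit = $6,725 − $6,321 = $404.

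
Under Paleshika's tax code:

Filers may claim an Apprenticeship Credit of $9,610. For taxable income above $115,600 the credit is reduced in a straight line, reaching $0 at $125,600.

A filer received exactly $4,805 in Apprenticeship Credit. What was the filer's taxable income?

$4,805 is 4,805/9,610 of the full $9,610, so 4,805/9,610 of the $10,000 range has been used: income = $115,600 + $10,000 × 4,805/9,610 = $120,600.

$120,600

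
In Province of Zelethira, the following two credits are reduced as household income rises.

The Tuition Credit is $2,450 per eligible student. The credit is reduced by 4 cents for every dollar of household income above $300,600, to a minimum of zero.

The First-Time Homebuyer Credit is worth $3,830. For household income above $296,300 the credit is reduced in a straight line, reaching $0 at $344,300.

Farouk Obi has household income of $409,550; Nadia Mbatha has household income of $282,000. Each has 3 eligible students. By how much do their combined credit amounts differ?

Farouk ($409,550): Tuition Credit: base = 3 × $2,450 = $7,350. 4% of the $108,950 excess over $300,600 is $4,358; credit = $7,350 − $4,358 = $2,992. First-Time Homebuyer Credit: $409,550 is at or above $344,300, so the credit is $0. total $2,992 + $0 = $2,992
Nadia ($282,000): Tuition Credit: base = 3 × $2,450 = $7,350. $282,000 is at or below the $300,600 threshold, so the full $7,350 applies. First-Time Homebuyer Credit: $282,000 is at or below the $296,300 threshold, so the full $3,830 applies. total $7,350 + $3,830 = $11,180
Difference: |$2,992 − $11,180| = $8,188.

$8,188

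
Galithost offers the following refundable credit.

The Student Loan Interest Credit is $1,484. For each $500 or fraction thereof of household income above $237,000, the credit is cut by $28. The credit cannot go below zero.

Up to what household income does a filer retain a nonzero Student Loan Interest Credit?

$263,000

After 52 increments the reduction is 52 × $28 = $1,456, leaving $28; one more increment wipes it out. Increment 52 ends at excess 52 × $500 = $26,000, so the highest qualifying income is $237,000 + $26,000 = $263,000.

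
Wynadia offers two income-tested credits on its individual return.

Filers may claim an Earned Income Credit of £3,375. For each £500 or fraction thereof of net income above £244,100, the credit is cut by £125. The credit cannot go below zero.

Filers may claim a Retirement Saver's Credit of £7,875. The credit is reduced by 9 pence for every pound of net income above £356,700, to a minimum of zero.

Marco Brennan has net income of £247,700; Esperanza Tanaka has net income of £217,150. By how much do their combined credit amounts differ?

Marco (£247,700): Earned Income Credit: income exceeds £244,100 by £3,600, which is 8 full-or-partial £500 increments; reduction = 8 × £125 = £1,000, leaving £2,375. Retirement Saver's Credit: £247,700 is at or below the £356,700 threshold, so the full £7,875 applies. total £2,375 + £7,875 = £10,250
Esperanza (£217,150): Earned Income Credit: £217,150 is at or below the £244,100 threshold, so the full £3,375 applies. Retirement Saver's Credit: £217,150 is at or below the £356,700 threshold, so the full £7,875 applies. total £3,375 + £7,875 = £11,250
Difference: |£10,250 − £11,250| = £1,000.

£1,000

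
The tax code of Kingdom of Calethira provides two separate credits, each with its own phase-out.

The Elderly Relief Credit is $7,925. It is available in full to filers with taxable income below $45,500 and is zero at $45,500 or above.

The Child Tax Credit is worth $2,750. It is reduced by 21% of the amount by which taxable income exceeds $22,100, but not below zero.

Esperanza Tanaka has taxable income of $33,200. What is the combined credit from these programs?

Elderly Relief Credit: $33,200 is below the $45,500 cutoff, so the full $7,925 applies.
Child Tax Credit: 21% of the $11,100 excess over $22,100 is $2,331; credit = $2,750 − $2,331 = $419.
Total: $7,925 + $419 = $8,344.

$8,344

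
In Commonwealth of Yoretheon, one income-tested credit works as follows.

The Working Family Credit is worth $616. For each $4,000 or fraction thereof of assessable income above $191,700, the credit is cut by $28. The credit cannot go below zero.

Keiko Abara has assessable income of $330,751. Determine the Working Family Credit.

Working Family Credit: income exceeds $191,700 by $139,051 → 35 increments × $28 = $980 ≥ base, so the credit is $0.

$0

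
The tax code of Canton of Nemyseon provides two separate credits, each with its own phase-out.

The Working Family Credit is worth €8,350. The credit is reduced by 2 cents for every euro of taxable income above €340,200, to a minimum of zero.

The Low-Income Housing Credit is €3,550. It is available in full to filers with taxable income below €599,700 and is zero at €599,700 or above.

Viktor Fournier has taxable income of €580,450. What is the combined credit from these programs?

Working Family Credit: 2% of the €240,250 excess over €340,200 is €4,805; credit = €8,350 − €4,805 = €3,545.
Low-Income Housing Credit: €580,450 is below the €599,700 cutoff, so the full €3,550 applies.
Total: €3,545 + €3,550 = €7,095.

€7,095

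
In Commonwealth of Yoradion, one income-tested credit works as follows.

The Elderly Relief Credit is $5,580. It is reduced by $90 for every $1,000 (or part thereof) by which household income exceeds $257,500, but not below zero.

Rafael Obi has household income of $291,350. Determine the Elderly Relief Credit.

$2,520

Elderly Relief Credit: income exceeds $257,500 by $33,850, which is 34 full-or-partial $1,000 increments; reduction = 34 × $90 = $3,060, leaving $2,520.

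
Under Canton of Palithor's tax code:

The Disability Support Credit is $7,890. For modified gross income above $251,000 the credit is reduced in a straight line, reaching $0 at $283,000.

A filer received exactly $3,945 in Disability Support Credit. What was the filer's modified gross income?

$3,945 is 3,945/7,890 of the full $7,890, so 3,945/7,890 of the $32,000 range has been used: income = $251,000 + $32,000 × 3,945/7,890 = $267,000.

$267,000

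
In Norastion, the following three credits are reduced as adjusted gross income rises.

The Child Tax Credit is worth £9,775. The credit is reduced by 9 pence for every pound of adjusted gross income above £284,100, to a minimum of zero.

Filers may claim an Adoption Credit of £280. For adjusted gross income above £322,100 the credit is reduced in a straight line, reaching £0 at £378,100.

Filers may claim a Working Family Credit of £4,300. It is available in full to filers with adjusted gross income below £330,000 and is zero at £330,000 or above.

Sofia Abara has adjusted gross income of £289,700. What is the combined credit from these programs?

Child Tax Credit: 9% of the £5,600 excess over £284,100 is £504; credit = £9,775 − £504 = £9,271.
Adoption Credit: £289,700 is at or below the £322,100 threshold, so the full £280 applies.
Working Family Credit: £289,700 is below the £330,000 cutoff, so the full £4,300 applies.
Total: £9,271 + £280 + £4,300 = £13,851.

£13,851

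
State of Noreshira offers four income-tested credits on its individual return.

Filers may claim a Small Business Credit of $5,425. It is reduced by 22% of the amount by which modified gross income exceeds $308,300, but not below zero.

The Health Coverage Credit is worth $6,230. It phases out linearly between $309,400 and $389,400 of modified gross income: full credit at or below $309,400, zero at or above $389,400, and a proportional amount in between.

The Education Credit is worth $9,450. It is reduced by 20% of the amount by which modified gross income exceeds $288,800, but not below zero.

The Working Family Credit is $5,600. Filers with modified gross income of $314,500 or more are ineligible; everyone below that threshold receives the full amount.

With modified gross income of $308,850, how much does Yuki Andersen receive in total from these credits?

Small Business Credit: 22% of the $550 excess over $308,300 is $121; credit = $5,425 − $121 = $5,304.
Health Coverage Credit: $308,850 is at or below the $309,400 threshold, so the full $6,230 applies.
Education Credit: 20% of the $20,050 excess over $288,800 is $4,010; credit = $9,450 − $4,010 = $5,440.
Working Family Credit: $308,850 is below the $314,500 cutoff, so the full $5,600 applies.
Total: $5,304 + $6,230 + $5,440 + $5,600 = $22,574.

$22,574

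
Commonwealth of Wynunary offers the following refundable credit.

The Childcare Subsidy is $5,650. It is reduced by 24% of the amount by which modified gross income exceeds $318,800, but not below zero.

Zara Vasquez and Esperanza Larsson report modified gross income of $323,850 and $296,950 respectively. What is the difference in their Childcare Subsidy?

$1,212

Zara ($323,850): Childcare Subsidy: 24% of the $5,050 excess over $318,800 is $1,212; credit = $5,650 − $1,212 = $4,438.
Esperanza ($296,950): Childcare Subsidy: $296,950 is at or below the $318,800 threshold, so the full $5,650 applies.
Difference: |$4,438 − $5,650| = $1,212.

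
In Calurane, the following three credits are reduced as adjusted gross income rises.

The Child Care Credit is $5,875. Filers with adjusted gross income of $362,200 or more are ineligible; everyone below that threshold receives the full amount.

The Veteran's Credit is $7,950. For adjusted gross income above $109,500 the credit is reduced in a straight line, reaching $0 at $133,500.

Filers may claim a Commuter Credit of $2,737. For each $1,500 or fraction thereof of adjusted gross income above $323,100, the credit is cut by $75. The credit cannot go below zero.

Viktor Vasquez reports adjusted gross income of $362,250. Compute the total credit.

Child Care Credit: $362,250 meets or exceeds the $362,200 cutoff, so the credit is $0.
Veteran's Credit: $362,250 is at or above $133,500, so the credit is $0.
Commuter Credit: income exceeds $323,100 by $39,150, which is 27 full-or-partial $1,500 increments; reduction = 27 × $75 = $2,025, leaving $712.
Total: $0 + $0 + $712 = $712.

$712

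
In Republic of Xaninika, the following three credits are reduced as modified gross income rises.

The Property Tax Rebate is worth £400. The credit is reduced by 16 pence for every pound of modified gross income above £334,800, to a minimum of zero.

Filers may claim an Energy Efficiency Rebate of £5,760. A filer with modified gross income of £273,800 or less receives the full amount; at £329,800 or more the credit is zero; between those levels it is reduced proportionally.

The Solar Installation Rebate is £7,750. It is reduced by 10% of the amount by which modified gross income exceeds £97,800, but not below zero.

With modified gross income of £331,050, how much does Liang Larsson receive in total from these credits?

Property Tax Rebate: £331,050 is at or below the £334,800 threshold, so the full £400 applies.
Energy Efficiency Rebate: £331,050 is at or above £329,800, so the credit is £0.
Solar Installation Rebate: 10% of the £233,250 excess over £97,800 is £23,325 ≥ base, so the credit is £0.
Total: £400 + £0 + £0 = £400.

£400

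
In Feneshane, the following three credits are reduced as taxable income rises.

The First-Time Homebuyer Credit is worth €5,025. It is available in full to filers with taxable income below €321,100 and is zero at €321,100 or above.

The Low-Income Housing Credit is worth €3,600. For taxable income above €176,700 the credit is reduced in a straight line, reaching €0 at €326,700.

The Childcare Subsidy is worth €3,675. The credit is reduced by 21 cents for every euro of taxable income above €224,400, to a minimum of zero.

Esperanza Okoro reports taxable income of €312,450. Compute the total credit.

First-Time Homebuyer Credit: €312,450 is below the €321,100 cutoff, so the full €5,025 applies.
Low-Income Housing Credit: €312,450 is €135,750 into a €150,000 phase-out range, leaving 14,250/150,000 of the credit: €3,600 × 14,250/150,000 = €342.
Childcare Subsidy: 21% of the €88,050 excess over €224,400 is €18,490.50 ≥ base, so the credit is €0.
Total: €5,025 + €342 + €0 = €5,367.

€5,367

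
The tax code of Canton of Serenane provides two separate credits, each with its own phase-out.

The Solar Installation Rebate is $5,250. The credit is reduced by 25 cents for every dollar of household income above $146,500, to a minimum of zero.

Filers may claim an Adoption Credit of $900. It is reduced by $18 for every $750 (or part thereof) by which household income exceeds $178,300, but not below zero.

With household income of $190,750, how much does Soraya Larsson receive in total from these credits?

Solar Installation Rebate: 25% of the $44,250 excess over $146,500 is $11,062.50 ≥ base, so the credit is $0.
Adoption Credit: income exceeds $178,300 by $12,450, which is 17 full-or-partial $750 increments; reduction = 17 × $18 = $306, leaving $594.
Total: $0 + $594 = $594.

$594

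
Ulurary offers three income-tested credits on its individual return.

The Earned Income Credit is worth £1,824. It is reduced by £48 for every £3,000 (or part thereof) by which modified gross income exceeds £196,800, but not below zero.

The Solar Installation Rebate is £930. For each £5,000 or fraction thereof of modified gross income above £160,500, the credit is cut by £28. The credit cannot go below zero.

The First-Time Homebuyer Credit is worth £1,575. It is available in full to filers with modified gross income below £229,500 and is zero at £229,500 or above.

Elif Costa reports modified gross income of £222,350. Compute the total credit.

Earned Income Credit: income exceeds £196,800 by £25,550, which is 9 full-or-partial £3,000 increments; reduction = 9 × £48 = £432, leaving £1,392.
Solar Installation Rebate: income exceeds £160,500 by £61,850, which is 13 full-or-partial £5,000 increments; reduction = 13 × £28 = £364, leaving £566.
First-Time Homebuyer Credit: £222,350 is below the £229,500 cutoff, so the full £1,575 applies.
Total: £1,392 + £566 + £1,575 = £3,533.

£3,533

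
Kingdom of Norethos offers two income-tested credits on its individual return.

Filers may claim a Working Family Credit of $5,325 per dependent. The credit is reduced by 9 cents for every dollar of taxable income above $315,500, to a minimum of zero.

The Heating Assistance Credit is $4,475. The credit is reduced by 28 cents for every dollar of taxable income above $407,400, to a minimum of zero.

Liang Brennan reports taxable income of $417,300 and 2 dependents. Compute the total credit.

Working Family Credit: base = 2 × $5,325 = $10,650. 9% of the $101,800 excess over $315,500 is $9,162; credit = $10,650 − $9,162 = $1,488.
Heating Assistance Credit: 28% of the $9,900 excess over $407,400 is $2,772; credit = $4,475 − $2,772 = $1,703.
Total: $1,488 + $1,703 = $3,191.

$3,191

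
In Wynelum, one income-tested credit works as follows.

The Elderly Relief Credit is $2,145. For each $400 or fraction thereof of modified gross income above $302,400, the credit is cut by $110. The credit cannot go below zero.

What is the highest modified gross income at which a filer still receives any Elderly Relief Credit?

After 19 increments the reduction is 19 × $110 = $2,090, leaving $55; one more increment wipes it out. Increment 19 ends at excess 19 × $400 = $7,600, so the highest qualifying income is $302,400 + $7,600 = $310,000.

$310,000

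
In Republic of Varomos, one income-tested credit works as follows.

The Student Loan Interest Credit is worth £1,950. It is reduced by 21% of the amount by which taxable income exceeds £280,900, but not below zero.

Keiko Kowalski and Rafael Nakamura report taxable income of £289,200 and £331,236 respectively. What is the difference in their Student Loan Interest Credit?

£207

Keiko (£289,200): Student Loan Interest Credit: 21% of the £8,300 excess over £280,900 is £1,743; credit = £1,950 − £1,743 = £207.
Rafael (£331,236): Student Loan Interest Credit: 21% of the £50,336 excess over £280,900 is £10,570.56 ≥ base, so the credit is £0.
Difference: |£207 − £0| = £207.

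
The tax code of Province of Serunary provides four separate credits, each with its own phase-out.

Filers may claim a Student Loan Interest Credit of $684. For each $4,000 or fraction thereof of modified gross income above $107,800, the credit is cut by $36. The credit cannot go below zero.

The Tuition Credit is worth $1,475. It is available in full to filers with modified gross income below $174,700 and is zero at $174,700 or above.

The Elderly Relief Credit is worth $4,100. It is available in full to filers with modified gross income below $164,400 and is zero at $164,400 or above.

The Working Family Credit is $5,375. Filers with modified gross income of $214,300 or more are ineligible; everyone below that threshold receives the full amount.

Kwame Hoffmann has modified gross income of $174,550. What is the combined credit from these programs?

$6,922

Student Loan Interest Credit: income exceeds $107,800 by $66,750, which is 17 full-or-partial $4,000 increments; reduction = 17 × $36 = $612, leaving $72.
Tuition Credit: $174,550 is below the $174,700 cutoff, so the full $1,475 applies.
Elderly Relief Credit: $174,550 meets or exceeds the $164,400 cutoff, so the credit is $0.
Working Family Credit: $174,550 is below the $214,300 cutoff, so the full $5,375 applies.
Total: $72 + $1,475 + $0 + $5,375 = $6,922.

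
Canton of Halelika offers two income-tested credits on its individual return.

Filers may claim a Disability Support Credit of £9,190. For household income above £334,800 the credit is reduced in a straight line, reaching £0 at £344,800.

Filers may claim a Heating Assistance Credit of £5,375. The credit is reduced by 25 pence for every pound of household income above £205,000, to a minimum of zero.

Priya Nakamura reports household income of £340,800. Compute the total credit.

£3,676

Disability Support Credit: £340,800 is £6,000 into a £10,000 phase-out range, leaving 4,000/10,000 of the credit: £9,190 × 4,000/10,000 = £3,676.
Heating Assistance Credit: 25% of the £135,800 excess over £205,000 is £33,950 ≥ base, so the credit is £0.
Total: £3,676 + £0 = £3,676.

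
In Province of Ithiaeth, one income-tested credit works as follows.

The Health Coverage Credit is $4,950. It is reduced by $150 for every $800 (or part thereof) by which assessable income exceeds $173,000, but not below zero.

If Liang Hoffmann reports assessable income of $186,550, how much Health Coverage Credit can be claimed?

$2,400

Health Coverage Credit: income exceeds $173,000 by $13,550, which is 17 full-or-partial $800 increments; reduction = 17 × $150 = $2,550, leaving $2,400.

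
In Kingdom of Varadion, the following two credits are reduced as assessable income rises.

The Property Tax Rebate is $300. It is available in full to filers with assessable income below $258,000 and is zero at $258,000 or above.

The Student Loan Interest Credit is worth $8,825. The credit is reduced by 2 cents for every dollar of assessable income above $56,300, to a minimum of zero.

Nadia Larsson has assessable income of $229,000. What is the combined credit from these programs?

$5,671

Property Tax Rebate: $229,000 is below the $258,000 cutoff, so the full $300 applies.
Student Loan Interest Credit: 2% of the $172,700 excess over $56,300 is $3,454; credit = $8,825 − $3,454 = $5,371.
Total: $300 + $5,371 = $5,671.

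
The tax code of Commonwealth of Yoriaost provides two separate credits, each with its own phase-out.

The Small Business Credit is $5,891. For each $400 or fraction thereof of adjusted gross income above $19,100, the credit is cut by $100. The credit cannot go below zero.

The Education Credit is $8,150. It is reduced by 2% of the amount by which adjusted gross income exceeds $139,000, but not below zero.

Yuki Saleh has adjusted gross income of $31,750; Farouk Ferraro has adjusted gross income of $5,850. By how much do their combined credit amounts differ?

$3,200

Yuki ($31,750): Small Business Credit: income exceeds $19,100 by $12,650, which is 32 full-or-partial $400 increments; reduction = 32 × $100 = $3,200, leaving $2,691. Education Credit: $31,750 is at or below the $139,000 threshold, so the full $8,150 applies. total $2,691 + $8,150 = $10,841
Farouk ($5,850): Small Business Credit: $5,850 is at or below the $19,100 threshold, so the full $5,891 applies. Education Credit: $5,850 is at or below the $139,000 threshold, so the full $8,150 applies. total $5,891 + $8,150 = $14,041
Difference: |$10,841 − $14,041| = $3,200.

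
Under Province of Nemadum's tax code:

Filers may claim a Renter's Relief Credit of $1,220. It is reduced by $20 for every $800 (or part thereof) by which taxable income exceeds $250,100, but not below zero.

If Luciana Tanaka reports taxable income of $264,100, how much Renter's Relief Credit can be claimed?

Renter's Relief Credit: income exceeds $250,100 by $14,000, which is 18 full-or-partial $800 increments; reduction = 18 × $20 = $360, leaving $860.

$860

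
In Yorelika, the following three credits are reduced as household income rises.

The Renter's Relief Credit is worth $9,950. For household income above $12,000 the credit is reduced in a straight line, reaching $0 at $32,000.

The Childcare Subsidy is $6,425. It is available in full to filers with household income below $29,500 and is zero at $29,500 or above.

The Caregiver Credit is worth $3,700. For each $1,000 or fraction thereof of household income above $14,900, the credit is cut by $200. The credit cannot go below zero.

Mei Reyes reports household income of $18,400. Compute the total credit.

Renter's Relief Credit: $18,400 is $6,400 into a $20,000 phase-out range, leaving 13,600/20,000 of the credit: $9,950 × 13,600/20,000 = $6,766.
Childcare Subsidy: $18,400 is below the $29,500 cutoff, so the full $6,425 applies.
Caregiver Credit: income exceeds $14,900 by $3,500, which is 4 full-or-partial $1,000 increments; reduction = 4 × $200 = $800, leaving $2,900.
Total: $6,766 + $6,425 + $2,900 = $16,091.

$16,091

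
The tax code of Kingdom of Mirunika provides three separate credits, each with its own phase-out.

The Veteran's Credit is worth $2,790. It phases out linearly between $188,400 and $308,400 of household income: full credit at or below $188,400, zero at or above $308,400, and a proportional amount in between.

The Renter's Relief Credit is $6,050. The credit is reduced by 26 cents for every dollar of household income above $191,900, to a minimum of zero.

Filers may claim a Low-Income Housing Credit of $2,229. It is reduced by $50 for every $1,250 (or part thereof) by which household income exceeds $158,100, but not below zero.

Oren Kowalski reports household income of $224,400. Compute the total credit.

$1,953

Veteran's Credit: $224,400 is $36,000 into a $120,000 phase-out range, leaving 84,000/120,000 of the credit: $2,790 × 84,000/120,000 = $1,953.
Renter's Relief Credit: 26% of the $32,500 excess over $191,900 is $8,450 ≥ base, so the credit is $0.
Low-Income Housing Credit: income exceeds $158,100 by $66,300 → 54 increments × $50 = $2,700 ≥ base, so the credit is $0.
Total: $1,953 + $0 + $0 = $1,953.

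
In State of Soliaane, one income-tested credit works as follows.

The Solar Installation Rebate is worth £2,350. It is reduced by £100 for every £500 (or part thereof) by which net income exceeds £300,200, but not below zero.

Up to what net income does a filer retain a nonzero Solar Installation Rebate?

After 23 increments the reduction is 23 × £100 = £2,300, leaving £50; one more increment wipes it out. Increment 23 ends at excess 23 × £500 = £11,500, so the highest qualifying income is £300,200 + £11,500 = £311,700.

£311,700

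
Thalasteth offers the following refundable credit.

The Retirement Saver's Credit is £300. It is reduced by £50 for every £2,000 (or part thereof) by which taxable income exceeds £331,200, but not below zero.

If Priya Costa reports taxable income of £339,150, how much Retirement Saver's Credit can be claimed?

Retirement Saver's Credit: income exceeds £331,200 by £7,950, which is 4 full-or-partial £2,000 increments; reduction = 4 × £50 = £200, leaving £100.

£100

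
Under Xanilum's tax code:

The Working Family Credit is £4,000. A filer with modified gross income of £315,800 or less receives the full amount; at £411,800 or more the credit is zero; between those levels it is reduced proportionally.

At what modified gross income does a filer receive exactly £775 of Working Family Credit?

£393,200

£775 is 775/4,000 of the full £4,000, so 3,225/4,000 of the £96,000 range has been used: income = £315,800 + £96,000 × 3,225/4,000 = £393,200.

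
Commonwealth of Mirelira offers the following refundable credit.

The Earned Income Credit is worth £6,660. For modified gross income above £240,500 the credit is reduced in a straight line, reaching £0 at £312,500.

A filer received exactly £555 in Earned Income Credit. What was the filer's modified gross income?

£555 is 555/6,660 of the full £6,660, so 6,105/6,660 of the £72,000 range has been used: income = £240,500 + £72,000 × 6,105/6,660 = £306,500.

£306,500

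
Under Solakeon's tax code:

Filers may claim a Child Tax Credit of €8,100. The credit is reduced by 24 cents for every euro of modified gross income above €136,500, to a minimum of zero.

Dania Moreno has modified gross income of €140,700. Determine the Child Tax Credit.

Child Tax Credit: 24% of the €4,200 excess over €136,500 is €1,008; credit = €8,100 − €1,008 = €7,092.

€7,092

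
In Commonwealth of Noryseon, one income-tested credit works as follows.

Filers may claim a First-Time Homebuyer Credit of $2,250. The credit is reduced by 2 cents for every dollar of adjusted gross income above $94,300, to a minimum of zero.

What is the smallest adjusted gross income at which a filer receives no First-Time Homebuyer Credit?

The credit falls by 2% of each dollar above $94,300, so it reaches zero when the excess is $2,250 / 2% = $112,500: income = $94,300 + $112,500 = $206,800.

$206,800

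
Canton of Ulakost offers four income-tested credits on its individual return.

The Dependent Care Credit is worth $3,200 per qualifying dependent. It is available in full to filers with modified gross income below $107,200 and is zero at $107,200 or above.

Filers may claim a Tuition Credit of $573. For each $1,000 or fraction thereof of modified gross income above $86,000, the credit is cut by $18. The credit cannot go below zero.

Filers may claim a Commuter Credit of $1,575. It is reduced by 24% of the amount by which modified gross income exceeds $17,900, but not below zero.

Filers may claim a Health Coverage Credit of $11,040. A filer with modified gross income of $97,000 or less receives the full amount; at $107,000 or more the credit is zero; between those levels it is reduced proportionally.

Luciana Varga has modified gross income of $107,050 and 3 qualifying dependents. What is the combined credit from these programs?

$9,777

Dependent Care Credit: base = 3 × $3,200 = $9,600. $107,050 is below the $107,200 cutoff, so the full $9,600 applies.
Tuition Credit: income exceeds $86,000 by $21,050, which is 22 full-or-partial $1,000 increments; reduction = 22 × $18 = $396, leaving $177.
Commuter Credit: 24% of the $89,150 excess over $17,900 is $21,396 ≥ base, so the credit is $0.
Health Coverage Credit: $107,050 is at or above $107,000, so the credit is $0.
Total: $9,600 + $177 + $0 + $0 = $9,777.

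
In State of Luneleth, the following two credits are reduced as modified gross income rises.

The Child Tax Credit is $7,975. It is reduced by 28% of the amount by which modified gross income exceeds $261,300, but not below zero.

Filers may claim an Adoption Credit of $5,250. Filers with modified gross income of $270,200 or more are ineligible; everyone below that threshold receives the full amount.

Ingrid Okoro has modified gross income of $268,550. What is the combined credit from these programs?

$11,195

Child Tax Credit: 28% of the $7,250 excess over $261,300 is $2,030; credit = $7,975 − $2,030 = $5,945.
Adoption Credit: $268,550 is below the $270,200 cutoff, so the full $5,250 applies.
Total: $5,945 + $5,250 = $11,195.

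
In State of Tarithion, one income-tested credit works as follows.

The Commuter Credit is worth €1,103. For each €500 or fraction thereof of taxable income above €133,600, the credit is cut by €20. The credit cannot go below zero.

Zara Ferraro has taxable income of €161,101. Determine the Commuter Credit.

€0

Commuter Credit: income exceeds €133,600 by €27,501 → 56 increments × €20 = €1,120 ≥ base, so the credit is €0.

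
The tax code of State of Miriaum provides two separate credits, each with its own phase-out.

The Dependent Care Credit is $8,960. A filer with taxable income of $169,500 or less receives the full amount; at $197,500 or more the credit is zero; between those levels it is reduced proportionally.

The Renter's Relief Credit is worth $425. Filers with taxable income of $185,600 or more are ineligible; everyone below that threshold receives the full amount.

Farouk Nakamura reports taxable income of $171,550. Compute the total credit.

Dependent Care Credit: $171,550 is $2,050 into a $28,000 phase-out range, leaving 25,950/28,000 of the credit: $8,960 × 25,950/28,000 = $8,304.
Renter's Relief Credit: $171,550 is below the $185,600 cutoff, so the full $425 applies.
Total: $8,304 + $425 = $8,729.

$8,729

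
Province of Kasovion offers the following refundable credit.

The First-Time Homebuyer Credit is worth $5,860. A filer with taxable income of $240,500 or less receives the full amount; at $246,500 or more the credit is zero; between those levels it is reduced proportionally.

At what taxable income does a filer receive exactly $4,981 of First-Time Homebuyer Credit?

$4,981 is 4,981/5,860 of the full $5,860, so 879/5,860 of the $6,000 range has been used: income = $240,500 + $6,000 × 879/5,860 = $241,400.

$241,400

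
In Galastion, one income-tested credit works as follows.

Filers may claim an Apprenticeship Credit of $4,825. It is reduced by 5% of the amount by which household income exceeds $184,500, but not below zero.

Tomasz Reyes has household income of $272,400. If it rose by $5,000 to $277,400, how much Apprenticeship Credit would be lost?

$250

At $272,400 — 5% of the $87,900 excess over $184,500 is $4,395; credit = $4,825 − $4,395 = $430.
At $277,400 — 5% of the $92,900 excess over $184,500 is $4,645; credit = $4,825 − $4,645 = $180.
Lost: $430 − $180 = $250.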